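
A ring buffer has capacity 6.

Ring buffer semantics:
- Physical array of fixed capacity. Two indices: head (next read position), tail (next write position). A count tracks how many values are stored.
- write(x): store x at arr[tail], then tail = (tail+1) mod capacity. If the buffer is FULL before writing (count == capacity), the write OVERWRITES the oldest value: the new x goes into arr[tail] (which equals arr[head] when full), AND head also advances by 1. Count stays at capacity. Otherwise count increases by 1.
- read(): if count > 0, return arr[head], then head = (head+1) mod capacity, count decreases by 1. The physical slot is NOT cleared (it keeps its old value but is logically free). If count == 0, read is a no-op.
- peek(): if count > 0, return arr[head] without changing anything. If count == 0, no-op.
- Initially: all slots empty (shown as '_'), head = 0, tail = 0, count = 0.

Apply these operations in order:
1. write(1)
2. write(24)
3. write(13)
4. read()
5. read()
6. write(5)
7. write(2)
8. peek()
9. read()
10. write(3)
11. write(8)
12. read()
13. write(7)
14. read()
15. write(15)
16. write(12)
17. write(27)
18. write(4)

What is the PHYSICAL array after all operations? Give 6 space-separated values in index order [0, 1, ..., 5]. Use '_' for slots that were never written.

After op 1 (write(1)): arr=[1 _ _ _ _ _] head=0 tail=1 count=1
After op 2 (write(24)): arr=[1 24 _ _ _ _] head=0 tail=2 count=2
After op 3 (write(13)): arr=[1 24 13 _ _ _] head=0 tail=3 count=3
After op 4 (read()): arr=[1 24 13 _ _ _] head=1 tail=3 count=2
After op 5 (read()): arr=[1 24 13 _ _ _] head=2 tail=3 count=1
After op 6 (write(5)): arr=[1 24 13 5 _ _] head=2 tail=4 count=2
After op 7 (write(2)): arr=[1 24 13 5 2 _] head=2 tail=5 count=3
After op 8 (peek()): arr=[1 24 13 5 2 _] head=2 tail=5 count=3
After op 9 (read()): arr=[1 24 13 5 2 _] head=3 tail=5 count=2
After op 10 (write(3)): arr=[1 24 13 5 2 3] head=3 tail=0 count=3
After op 11 (write(8)): arr=[8 24 13 5 2 3] head=3 tail=1 count=4
After op 12 (read()): arr=[8 24 13 5 2 3] head=4 tail=1 count=3
After op 13 (write(7)): arr=[8 7 13 5 2 3] head=4 tail=2 count=4
After op 14 (read()): arr=[8 7 13 5 2 3] head=5 tail=2 count=3
After op 15 (write(15)): arr=[8 7 15 5 2 3] head=5 tail=3 count=4
After op 16 (write(12)): arr=[8 7 15 12 2 3] head=5 tail=4 count=5
After op 17 (write(27)): arr=[8 7 15 12 27 3] head=5 tail=5 count=6
After op 18 (write(4)): arr=[8 7 15 12 27 4] head=0 tail=0 count=6

Answer: 8 7 15 12 27 4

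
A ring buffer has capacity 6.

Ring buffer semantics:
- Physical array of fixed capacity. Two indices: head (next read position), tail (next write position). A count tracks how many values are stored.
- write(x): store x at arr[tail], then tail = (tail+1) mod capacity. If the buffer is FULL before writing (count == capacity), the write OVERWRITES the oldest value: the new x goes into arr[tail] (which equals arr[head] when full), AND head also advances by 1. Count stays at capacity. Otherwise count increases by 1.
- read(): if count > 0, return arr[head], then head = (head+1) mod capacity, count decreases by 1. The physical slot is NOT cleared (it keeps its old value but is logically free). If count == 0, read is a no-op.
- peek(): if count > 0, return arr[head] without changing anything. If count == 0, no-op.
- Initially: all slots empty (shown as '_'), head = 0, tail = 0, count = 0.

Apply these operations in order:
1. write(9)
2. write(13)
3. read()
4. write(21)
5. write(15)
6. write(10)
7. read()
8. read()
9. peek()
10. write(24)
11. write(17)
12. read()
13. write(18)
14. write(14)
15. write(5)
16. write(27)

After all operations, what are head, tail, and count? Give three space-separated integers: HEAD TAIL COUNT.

After op 1 (write(9)): arr=[9 _ _ _ _ _] head=0 tail=1 count=1
After op 2 (write(13)): arr=[9 13 _ _ _ _] head=0 tail=2 count=2
After op 3 (read()): arr=[9 13 _ _ _ _] head=1 tail=2 count=1
After op 4 (write(21)): arr=[9 13 21 _ _ _] head=1 tail=3 count=2
After op 5 (write(15)): arr=[9 13 21 15 _ _] head=1 tail=4 count=3
After op 6 (write(10)): arr=[9 13 21 15 10 _] head=1 tail=5 count=4
After op 7 (read()): arr=[9 13 21 15 10 _] head=2 tail=5 count=3
After op 8 (read()): arr=[9 13 21 15 10 _] head=3 tail=5 count=2
After op 9 (peek()): arr=[9 13 21 15 10 _] head=3 tail=5 count=2
After op 10 (write(24)): arr=[9 13 21 15 10 24] head=3 tail=0 count=3
After op 11 (write(17)): arr=[17 13 21 15 10 24] head=3 tail=1 count=4
After op 12 (read()): arr=[17 13 21 15 10 24] head=4 tail=1 count=3
After op 13 (write(18)): arr=[17 18 21 15 10 24] head=4 tail=2 count=4
After op 14 (write(14)): arr=[17 18 14 15 10 24] head=4 tail=3 count=5
After op 15 (write(5)): arr=[17 18 14 5 10 24] head=4 tail=4 count=6
After op 16 (write(27)): arr=[17 18 14 5 27 24] head=5 tail=5 count=6

Answer: 5 5 6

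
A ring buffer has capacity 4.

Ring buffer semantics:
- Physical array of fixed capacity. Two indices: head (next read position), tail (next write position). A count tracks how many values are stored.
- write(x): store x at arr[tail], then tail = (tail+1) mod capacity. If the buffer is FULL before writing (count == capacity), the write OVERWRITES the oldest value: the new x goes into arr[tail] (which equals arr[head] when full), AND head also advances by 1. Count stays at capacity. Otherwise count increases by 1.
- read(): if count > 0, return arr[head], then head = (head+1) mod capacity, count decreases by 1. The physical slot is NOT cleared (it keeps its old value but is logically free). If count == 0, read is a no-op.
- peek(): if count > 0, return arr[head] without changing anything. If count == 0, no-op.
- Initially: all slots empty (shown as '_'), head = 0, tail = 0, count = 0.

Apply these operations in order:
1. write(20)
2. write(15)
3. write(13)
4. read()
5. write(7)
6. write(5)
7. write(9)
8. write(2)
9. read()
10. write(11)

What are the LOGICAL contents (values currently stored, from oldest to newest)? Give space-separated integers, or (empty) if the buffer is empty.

After op 1 (write(20)): arr=[20 _ _ _] head=0 tail=1 count=1
After op 2 (write(15)): arr=[20 15 _ _] head=0 tail=2 count=2
After op 3 (write(13)): arr=[20 15 13 _] head=0 tail=3 count=3
After op 4 (read()): arr=[20 15 13 _] head=1 tail=3 count=2
After op 5 (write(7)): arr=[20 15 13 7] head=1 tail=0 count=3
After op 6 (write(5)): arr=[5 15 13 7] head=1 tail=1 count=4
After op 7 (write(9)): arr=[5 9 13 7] head=2 tail=2 count=4
After op 8 (write(2)): arr=[5 9 2 7] head=3 tail=3 count=4
After op 9 (read()): arr=[5 9 2 7] head=0 tail=3 count=3
After op 10 (write(11)): arr=[5 9 2 11] head=0 tail=0 count=4

Answer: 5 9 2 11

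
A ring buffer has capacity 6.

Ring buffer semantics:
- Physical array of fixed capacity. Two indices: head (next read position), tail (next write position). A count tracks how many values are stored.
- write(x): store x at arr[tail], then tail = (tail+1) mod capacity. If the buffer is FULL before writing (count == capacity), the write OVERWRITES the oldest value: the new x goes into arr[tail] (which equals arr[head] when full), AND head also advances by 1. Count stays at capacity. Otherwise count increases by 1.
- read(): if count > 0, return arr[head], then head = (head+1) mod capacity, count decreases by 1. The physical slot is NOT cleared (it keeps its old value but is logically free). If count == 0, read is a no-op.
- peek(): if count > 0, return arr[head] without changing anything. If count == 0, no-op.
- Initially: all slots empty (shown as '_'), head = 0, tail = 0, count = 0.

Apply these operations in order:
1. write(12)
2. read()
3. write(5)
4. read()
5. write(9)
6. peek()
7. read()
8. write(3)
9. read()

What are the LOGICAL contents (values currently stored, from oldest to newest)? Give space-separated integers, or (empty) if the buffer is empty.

Answer: (empty)

Derivation:
After op 1 (write(12)): arr=[12 _ _ _ _ _] head=0 tail=1 count=1
After op 2 (read()): arr=[12 _ _ _ _ _] head=1 tail=1 count=0
After op 3 (write(5)): arr=[12 5 _ _ _ _] head=1 tail=2 count=1
After op 4 (read()): arr=[12 5 _ _ _ _] head=2 tail=2 count=0
After op 5 (write(9)): arr=[12 5 9 _ _ _] head=2 tail=3 count=1
After op 6 (peek()): arr=[12 5 9 _ _ _] head=2 tail=3 count=1
After op 7 (read()): arr=[12 5 9 _ _ _] head=3 tail=3 count=0
After op 8 (write(3)): arr=[12 5 9 3 _ _] head=3 tail=4 count=1
After op 9 (read()): arr=[12 5 9 3 _ _] head=4 tail=4 count=0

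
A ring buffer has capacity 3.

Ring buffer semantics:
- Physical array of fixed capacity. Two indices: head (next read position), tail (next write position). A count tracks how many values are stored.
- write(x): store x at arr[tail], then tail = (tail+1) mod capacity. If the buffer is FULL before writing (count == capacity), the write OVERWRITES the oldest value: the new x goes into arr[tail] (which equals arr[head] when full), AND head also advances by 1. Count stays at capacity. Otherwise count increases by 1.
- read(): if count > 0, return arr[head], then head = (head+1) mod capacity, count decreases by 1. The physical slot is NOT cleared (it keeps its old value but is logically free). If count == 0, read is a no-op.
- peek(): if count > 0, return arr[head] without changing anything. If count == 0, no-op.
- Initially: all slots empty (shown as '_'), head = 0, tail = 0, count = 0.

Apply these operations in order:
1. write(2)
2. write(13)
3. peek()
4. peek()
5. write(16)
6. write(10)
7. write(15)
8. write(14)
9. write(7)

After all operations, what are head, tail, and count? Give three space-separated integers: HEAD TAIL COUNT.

After op 1 (write(2)): arr=[2 _ _] head=0 tail=1 count=1
After op 2 (write(13)): arr=[2 13 _] head=0 tail=2 count=2
After op 3 (peek()): arr=[2 13 _] head=0 tail=2 count=2
After op 4 (peek()): arr=[2 13 _] head=0 tail=2 count=2
After op 5 (write(16)): arr=[2 13 16] head=0 tail=0 count=3
After op 6 (write(10)): arr=[10 13 16] head=1 tail=1 count=3
After op 7 (write(15)): arr=[10 15 16] head=2 tail=2 count=3
After op 8 (write(14)): arr=[10 15 14] head=0 tail=0 count=3
After op 9 (write(7)): arr=[7 15 14] head=1 tail=1 count=3

Answer: 1 1 3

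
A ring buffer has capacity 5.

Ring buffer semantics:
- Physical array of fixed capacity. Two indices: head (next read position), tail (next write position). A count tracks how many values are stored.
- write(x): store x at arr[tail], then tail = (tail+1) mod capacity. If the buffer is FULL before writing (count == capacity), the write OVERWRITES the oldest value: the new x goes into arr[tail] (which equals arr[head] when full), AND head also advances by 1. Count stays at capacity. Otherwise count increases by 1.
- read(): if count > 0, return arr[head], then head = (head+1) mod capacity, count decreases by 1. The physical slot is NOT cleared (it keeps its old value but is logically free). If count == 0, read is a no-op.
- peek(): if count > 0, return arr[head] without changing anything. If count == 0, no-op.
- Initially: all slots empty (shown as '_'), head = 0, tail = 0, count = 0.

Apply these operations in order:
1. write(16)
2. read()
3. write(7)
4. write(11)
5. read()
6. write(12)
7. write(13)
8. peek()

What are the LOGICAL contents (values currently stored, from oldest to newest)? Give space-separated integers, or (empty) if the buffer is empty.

Answer: 11 12 13

Derivation:
After op 1 (write(16)): arr=[16 _ _ _ _] head=0 tail=1 count=1
After op 2 (read()): arr=[16 _ _ _ _] head=1 tail=1 count=0
After op 3 (write(7)): arr=[16 7 _ _ _] head=1 tail=2 count=1
After op 4 (write(11)): arr=[16 7 11 _ _] head=1 tail=3 count=2
After op 5 (read()): arr=[16 7 11 _ _] head=2 tail=3 count=1
After op 6 (write(12)): arr=[16 7 11 12 _] head=2 tail=4 count=2
After op 7 (write(13)): arr=[16 7 11 12 13] head=2 tail=0 count=3
After op 8 (peek()): arr=[16 7 11 12 13] head=2 tail=0 count=3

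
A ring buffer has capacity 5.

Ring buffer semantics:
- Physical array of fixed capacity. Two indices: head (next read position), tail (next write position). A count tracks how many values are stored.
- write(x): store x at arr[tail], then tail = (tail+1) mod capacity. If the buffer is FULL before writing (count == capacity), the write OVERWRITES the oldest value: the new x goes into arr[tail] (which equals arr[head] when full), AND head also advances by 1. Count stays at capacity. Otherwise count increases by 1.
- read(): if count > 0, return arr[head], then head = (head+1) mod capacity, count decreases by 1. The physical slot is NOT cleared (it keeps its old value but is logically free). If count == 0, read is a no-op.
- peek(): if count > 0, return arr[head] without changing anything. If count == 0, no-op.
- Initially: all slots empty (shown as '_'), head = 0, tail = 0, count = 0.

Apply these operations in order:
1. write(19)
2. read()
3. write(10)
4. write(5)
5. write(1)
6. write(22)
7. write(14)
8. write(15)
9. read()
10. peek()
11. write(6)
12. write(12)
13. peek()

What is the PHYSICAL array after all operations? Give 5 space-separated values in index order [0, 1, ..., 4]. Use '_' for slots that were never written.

After op 1 (write(19)): arr=[19 _ _ _ _] head=0 tail=1 count=1
After op 2 (read()): arr=[19 _ _ _ _] head=1 tail=1 count=0
After op 3 (write(10)): arr=[19 10 _ _ _] head=1 tail=2 count=1
After op 4 (write(5)): arr=[19 10 5 _ _] head=1 tail=3 count=2
After op 5 (write(1)): arr=[19 10 5 1 _] head=1 tail=4 count=3
After op 6 (write(22)): arr=[19 10 5 1 22] head=1 tail=0 count=4
After op 7 (write(14)): arr=[14 10 5 1 22] head=1 tail=1 count=5
After op 8 (write(15)): arr=[14 15 5 1 22] head=2 tail=2 count=5
After op 9 (read()): arr=[14 15 5 1 22] head=3 tail=2 count=4
After op 10 (peek()): arr=[14 15 5 1 22] head=3 tail=2 count=4
After op 11 (write(6)): arr=[14 15 6 1 22] head=3 tail=3 count=5
After op 12 (write(12)): arr=[14 15 6 12 22] head=4 tail=4 count=5
After op 13 (peek()): arr=[14 15 6 12 22] head=4 tail=4 count=5

Answer: 14 15 6 12 22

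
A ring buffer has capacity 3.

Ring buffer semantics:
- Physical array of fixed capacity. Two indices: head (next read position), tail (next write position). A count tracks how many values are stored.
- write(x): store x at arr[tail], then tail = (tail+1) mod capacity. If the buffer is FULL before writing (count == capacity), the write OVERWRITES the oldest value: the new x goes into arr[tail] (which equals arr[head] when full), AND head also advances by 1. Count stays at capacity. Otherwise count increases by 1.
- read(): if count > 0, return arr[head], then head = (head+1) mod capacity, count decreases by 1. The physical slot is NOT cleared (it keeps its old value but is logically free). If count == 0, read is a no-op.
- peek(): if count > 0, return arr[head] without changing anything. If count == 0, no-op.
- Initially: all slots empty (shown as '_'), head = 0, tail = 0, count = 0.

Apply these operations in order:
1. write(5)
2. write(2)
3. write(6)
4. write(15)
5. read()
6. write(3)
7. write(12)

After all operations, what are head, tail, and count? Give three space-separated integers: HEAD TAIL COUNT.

Answer: 0 0 3

Derivation:
After op 1 (write(5)): arr=[5 _ _] head=0 tail=1 count=1
After op 2 (write(2)): arr=[5 2 _] head=0 tail=2 count=2
After op 3 (write(6)): arr=[5 2 6] head=0 tail=0 count=3
After op 4 (write(15)): arr=[15 2 6] head=1 tail=1 count=3
After op 5 (read()): arr=[15 2 6] head=2 tail=1 count=2
After op 6 (write(3)): arr=[15 3 6] head=2 tail=2 count=3
After op 7 (write(12)): arr=[15 3 12] head=0 tail=0 count=3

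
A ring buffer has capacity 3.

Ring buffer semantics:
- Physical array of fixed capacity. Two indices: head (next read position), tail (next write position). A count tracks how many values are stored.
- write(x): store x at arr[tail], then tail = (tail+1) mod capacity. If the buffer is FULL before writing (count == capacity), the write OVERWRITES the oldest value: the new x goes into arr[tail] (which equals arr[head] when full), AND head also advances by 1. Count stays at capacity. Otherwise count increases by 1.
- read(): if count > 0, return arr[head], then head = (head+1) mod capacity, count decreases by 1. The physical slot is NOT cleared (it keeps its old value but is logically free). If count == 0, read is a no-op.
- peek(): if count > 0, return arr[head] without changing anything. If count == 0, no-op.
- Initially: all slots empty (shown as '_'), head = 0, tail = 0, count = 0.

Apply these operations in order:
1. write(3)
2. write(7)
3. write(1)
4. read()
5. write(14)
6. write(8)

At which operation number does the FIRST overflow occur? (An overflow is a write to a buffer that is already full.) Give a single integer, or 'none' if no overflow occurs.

Answer: 6

Derivation:
After op 1 (write(3)): arr=[3 _ _] head=0 tail=1 count=1
After op 2 (write(7)): arr=[3 7 _] head=0 tail=2 count=2
After op 3 (write(1)): arr=[3 7 1] head=0 tail=0 count=3
After op 4 (read()): arr=[3 7 1] head=1 tail=0 count=2
After op 5 (write(14)): arr=[14 7 1] head=1 tail=1 count=3
After op 6 (write(8)): arr=[14 8 1] head=2 tail=2 count=3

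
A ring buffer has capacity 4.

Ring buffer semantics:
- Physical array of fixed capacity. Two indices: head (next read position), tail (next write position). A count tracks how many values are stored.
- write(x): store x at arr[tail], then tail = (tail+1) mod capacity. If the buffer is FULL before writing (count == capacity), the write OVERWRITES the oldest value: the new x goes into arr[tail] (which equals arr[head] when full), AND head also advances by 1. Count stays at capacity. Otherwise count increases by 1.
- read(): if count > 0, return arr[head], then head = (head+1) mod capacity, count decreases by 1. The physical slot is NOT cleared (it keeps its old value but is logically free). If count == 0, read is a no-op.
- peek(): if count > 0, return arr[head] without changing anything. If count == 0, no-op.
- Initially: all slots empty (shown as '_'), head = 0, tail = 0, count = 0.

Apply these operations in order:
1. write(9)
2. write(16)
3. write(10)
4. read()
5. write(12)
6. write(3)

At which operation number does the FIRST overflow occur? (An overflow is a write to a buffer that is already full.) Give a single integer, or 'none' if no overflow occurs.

After op 1 (write(9)): arr=[9 _ _ _] head=0 tail=1 count=1
After op 2 (write(16)): arr=[9 16 _ _] head=0 tail=2 count=2
After op 3 (write(10)): arr=[9 16 10 _] head=0 tail=3 count=3
After op 4 (read()): arr=[9 16 10 _] head=1 tail=3 count=2
After op 5 (write(12)): arr=[9 16 10 12] head=1 tail=0 count=3
After op 6 (write(3)): arr=[3 16 10 12] head=1 tail=1 count=4

Answer: none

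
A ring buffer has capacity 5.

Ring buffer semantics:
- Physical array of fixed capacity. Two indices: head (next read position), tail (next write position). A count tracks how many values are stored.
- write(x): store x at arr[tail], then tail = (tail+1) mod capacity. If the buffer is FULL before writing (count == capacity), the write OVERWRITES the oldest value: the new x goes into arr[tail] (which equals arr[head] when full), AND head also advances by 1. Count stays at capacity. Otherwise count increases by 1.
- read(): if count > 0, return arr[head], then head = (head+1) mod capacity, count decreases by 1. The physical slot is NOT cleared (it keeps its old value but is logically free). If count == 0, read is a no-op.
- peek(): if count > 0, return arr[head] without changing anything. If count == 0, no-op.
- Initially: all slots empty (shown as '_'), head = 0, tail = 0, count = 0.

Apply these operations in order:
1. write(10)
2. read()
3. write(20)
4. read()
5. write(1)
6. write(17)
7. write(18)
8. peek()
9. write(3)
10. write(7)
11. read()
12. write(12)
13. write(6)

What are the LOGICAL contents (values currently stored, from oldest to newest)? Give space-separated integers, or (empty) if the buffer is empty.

After op 1 (write(10)): arr=[10 _ _ _ _] head=0 tail=1 count=1
After op 2 (read()): arr=[10 _ _ _ _] head=1 tail=1 count=0
After op 3 (write(20)): arr=[10 20 _ _ _] head=1 tail=2 count=1
After op 4 (read()): arr=[10 20 _ _ _] head=2 tail=2 count=0
After op 5 (write(1)): arr=[10 20 1 _ _] head=2 tail=3 count=1
After op 6 (write(17)): arr=[10 20 1 17 _] head=2 tail=4 count=2
After op 7 (write(18)): arr=[10 20 1 17 18] head=2 tail=0 count=3
After op 8 (peek()): arr=[10 20 1 17 18] head=2 tail=0 count=3
After op 9 (write(3)): arr=[3 20 1 17 18] head=2 tail=1 count=4
After op 10 (write(7)): arr=[3 7 1 17 18] head=2 tail=2 count=5
After op 11 (read()): arr=[3 7 1 17 18] head=3 tail=2 count=4
After op 12 (write(12)): arr=[3 7 12 17 18] head=3 tail=3 count=5
After op 13 (write(6)): arr=[3 7 12 6 18] head=4 tail=4 count=5

Answer: 18 3 7 12 6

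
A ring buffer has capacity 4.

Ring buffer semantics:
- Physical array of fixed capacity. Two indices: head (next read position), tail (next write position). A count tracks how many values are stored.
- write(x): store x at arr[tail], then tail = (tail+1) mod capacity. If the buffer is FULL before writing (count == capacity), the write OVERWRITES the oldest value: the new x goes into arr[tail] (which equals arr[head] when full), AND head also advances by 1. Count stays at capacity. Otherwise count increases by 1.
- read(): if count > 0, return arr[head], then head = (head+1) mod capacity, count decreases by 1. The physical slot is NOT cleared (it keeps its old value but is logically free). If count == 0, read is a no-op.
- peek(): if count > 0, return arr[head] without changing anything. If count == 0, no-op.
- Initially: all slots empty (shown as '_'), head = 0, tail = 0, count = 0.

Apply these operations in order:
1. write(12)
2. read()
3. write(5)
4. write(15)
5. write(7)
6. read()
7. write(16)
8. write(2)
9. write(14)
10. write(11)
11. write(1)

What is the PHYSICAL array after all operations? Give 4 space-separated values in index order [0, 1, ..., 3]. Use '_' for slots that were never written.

After op 1 (write(12)): arr=[12 _ _ _] head=0 tail=1 count=1
After op 2 (read()): arr=[12 _ _ _] head=1 tail=1 count=0
After op 3 (write(5)): arr=[12 5 _ _] head=1 tail=2 count=1
After op 4 (write(15)): arr=[12 5 15 _] head=1 tail=3 count=2
After op 5 (write(7)): arr=[12 5 15 7] head=1 tail=0 count=3
After op 6 (read()): arr=[12 5 15 7] head=2 tail=0 count=2
After op 7 (write(16)): arr=[16 5 15 7] head=2 tail=1 count=3
After op 8 (write(2)): arr=[16 2 15 7] head=2 tail=2 count=4
After op 9 (write(14)): arr=[16 2 14 7] head=3 tail=3 count=4
After op 10 (write(11)): arr=[16 2 14 11] head=0 tail=0 count=4
After op 11 (write(1)): arr=[1 2 14 11] head=1 tail=1 count=4

Answer: 1 2 14 11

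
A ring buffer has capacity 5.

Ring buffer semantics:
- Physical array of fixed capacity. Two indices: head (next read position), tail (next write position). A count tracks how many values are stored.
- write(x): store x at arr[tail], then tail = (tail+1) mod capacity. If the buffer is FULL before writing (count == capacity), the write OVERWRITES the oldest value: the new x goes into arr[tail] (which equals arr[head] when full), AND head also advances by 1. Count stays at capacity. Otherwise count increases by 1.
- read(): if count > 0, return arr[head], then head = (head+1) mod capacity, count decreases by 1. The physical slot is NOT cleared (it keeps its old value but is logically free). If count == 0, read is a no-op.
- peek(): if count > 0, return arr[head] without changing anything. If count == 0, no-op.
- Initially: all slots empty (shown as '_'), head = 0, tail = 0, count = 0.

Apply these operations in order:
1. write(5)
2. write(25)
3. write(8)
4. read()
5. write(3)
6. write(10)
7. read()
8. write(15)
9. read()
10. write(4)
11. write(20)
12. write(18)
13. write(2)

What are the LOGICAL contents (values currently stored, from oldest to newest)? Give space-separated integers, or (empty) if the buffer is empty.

After op 1 (write(5)): arr=[5 _ _ _ _] head=0 tail=1 count=1
After op 2 (write(25)): arr=[5 25 _ _ _] head=0 tail=2 count=2
After op 3 (write(8)): arr=[5 25 8 _ _] head=0 tail=3 count=3
After op 4 (read()): arr=[5 25 8 _ _] head=1 tail=3 count=2
After op 5 (write(3)): arr=[5 25 8 3 _] head=1 tail=4 count=3
After op 6 (write(10)): arr=[5 25 8 3 10] head=1 tail=0 count=4
After op 7 (read()): arr=[5 25 8 3 10] head=2 tail=0 count=3
After op 8 (write(15)): arr=[15 25 8 3 10] head=2 tail=1 count=4
After op 9 (read()): arr=[15 25 8 3 10] head=3 tail=1 count=3
After op 10 (write(4)): arr=[15 4 8 3 10] head=3 tail=2 count=4
After op 11 (write(20)): arr=[15 4 20 3 10] head=3 tail=3 count=5
After op 12 (write(18)): arr=[15 4 20 18 10] head=4 tail=4 count=5
After op 13 (write(2)): arr=[15 4 20 18 2] head=0 tail=0 count=5

Answer: 15 4 20 18 2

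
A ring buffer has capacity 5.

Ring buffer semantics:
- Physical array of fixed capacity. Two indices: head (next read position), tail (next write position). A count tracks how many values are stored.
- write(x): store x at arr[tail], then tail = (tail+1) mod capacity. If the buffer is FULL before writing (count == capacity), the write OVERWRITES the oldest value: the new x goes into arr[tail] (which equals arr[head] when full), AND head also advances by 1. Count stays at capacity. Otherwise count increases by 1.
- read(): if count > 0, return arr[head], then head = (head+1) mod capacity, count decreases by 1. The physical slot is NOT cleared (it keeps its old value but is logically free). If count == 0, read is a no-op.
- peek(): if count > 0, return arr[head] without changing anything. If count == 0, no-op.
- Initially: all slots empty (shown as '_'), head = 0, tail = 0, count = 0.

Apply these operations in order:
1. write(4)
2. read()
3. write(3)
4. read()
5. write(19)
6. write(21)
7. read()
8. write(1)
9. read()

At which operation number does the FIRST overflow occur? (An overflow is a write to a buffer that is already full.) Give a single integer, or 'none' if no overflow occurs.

After op 1 (write(4)): arr=[4 _ _ _ _] head=0 tail=1 count=1
After op 2 (read()): arr=[4 _ _ _ _] head=1 tail=1 count=0
After op 3 (write(3)): arr=[4 3 _ _ _] head=1 tail=2 count=1
After op 4 (read()): arr=[4 3 _ _ _] head=2 tail=2 count=0
After op 5 (write(19)): arr=[4 3 19 _ _] head=2 tail=3 count=1
After op 6 (write(21)): arr=[4 3 19 21 _] head=2 tail=4 count=2
After op 7 (read()): arr=[4 3 19 21 _] head=3 tail=4 count=1
After op 8 (write(1)): arr=[4 3 19 21 1] head=3 tail=0 count=2
After op 9 (read()): arr=[4 3 19 21 1] head=4 tail=0 count=1

Answer: none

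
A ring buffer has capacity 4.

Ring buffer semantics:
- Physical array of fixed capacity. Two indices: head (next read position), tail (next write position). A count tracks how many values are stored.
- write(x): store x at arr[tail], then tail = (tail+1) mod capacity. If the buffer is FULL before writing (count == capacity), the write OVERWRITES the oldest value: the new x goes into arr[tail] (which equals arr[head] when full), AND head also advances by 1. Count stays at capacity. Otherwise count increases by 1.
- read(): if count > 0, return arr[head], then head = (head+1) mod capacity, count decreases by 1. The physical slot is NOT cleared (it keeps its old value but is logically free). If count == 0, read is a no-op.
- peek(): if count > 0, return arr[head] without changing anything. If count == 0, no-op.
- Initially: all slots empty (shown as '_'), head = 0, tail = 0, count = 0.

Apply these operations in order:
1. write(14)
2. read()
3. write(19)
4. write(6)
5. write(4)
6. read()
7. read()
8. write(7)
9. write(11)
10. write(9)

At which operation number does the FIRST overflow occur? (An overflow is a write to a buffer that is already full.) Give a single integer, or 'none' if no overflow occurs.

Answer: none

Derivation:
After op 1 (write(14)): arr=[14 _ _ _] head=0 tail=1 count=1
After op 2 (read()): arr=[14 _ _ _] head=1 tail=1 count=0
After op 3 (write(19)): arr=[14 19 _ _] head=1 tail=2 count=1
After op 4 (write(6)): arr=[14 19 6 _] head=1 tail=3 count=2
After op 5 (write(4)): arr=[14 19 6 4] head=1 tail=0 count=3
After op 6 (read()): arr=[14 19 6 4] head=2 tail=0 count=2
After op 7 (read()): arr=[14 19 6 4] head=3 tail=0 count=1
After op 8 (write(7)): arr=[7 19 6 4] head=3 tail=1 count=2
After op 9 (write(11)): arr=[7 11 6 4] head=3 tail=2 count=3
After op 10 (write(9)): arr=[7 11 9 4] head=3 tail=3 count=4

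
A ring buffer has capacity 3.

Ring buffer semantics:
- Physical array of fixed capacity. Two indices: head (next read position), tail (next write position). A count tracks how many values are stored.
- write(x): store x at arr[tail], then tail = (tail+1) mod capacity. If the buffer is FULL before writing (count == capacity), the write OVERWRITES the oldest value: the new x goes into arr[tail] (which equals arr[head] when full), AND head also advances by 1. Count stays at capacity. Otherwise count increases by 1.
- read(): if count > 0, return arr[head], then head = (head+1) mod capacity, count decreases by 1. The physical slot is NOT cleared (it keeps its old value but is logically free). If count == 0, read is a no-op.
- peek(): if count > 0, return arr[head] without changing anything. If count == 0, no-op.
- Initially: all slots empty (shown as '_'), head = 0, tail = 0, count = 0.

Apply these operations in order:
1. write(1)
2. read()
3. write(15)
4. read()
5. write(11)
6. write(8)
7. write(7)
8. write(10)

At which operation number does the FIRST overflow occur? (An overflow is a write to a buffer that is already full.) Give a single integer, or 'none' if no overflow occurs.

Answer: 8

Derivation:
After op 1 (write(1)): arr=[1 _ _] head=0 tail=1 count=1
After op 2 (read()): arr=[1 _ _] head=1 tail=1 count=0
After op 3 (write(15)): arr=[1 15 _] head=1 tail=2 count=1
After op 4 (read()): arr=[1 15 _] head=2 tail=2 count=0
After op 5 (write(11)): arr=[1 15 11] head=2 tail=0 count=1
After op 6 (write(8)): arr=[8 15 11] head=2 tail=1 count=2
After op 7 (write(7)): arr=[8 7 11] head=2 tail=2 count=3
After op 8 (write(10)): arr=[8 7 10] head=0 tail=0 count=3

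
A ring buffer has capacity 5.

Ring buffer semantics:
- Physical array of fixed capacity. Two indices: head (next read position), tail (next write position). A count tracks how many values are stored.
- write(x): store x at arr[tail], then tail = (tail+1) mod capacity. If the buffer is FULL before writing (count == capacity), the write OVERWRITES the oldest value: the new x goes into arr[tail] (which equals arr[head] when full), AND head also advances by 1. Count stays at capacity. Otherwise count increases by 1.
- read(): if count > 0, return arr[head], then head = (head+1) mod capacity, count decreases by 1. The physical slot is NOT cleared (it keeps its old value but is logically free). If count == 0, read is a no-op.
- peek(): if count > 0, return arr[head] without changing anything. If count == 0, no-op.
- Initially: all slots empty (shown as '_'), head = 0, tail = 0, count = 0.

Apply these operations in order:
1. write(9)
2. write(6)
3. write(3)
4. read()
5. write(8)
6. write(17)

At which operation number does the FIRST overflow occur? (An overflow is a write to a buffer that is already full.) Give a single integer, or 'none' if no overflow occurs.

Answer: none

Derivation:
After op 1 (write(9)): arr=[9 _ _ _ _] head=0 tail=1 count=1
After op 2 (write(6)): arr=[9 6 _ _ _] head=0 tail=2 count=2
After op 3 (write(3)): arr=[9 6 3 _ _] head=0 tail=3 count=3
After op 4 (read()): arr=[9 6 3 _ _] head=1 tail=3 count=2
After op 5 (write(8)): arr=[9 6 3 8 _] head=1 tail=4 count=3
After op 6 (write(17)): arr=[9 6 3 8 17] head=1 tail=0 count=4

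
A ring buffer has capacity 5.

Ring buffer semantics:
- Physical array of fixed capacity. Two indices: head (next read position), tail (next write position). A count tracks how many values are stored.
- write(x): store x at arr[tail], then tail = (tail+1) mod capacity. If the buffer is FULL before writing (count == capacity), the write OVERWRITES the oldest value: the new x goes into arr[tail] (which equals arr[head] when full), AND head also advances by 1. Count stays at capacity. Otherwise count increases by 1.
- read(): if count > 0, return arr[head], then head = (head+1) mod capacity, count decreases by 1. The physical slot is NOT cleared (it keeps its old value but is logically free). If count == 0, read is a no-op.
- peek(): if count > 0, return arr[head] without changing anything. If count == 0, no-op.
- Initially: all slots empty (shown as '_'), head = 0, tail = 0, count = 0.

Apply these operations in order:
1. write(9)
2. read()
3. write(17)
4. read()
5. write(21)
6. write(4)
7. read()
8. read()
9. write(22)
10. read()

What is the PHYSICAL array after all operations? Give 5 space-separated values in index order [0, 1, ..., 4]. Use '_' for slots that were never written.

Answer: 9 17 21 4 22

Derivation:
After op 1 (write(9)): arr=[9 _ _ _ _] head=0 tail=1 count=1
After op 2 (read()): arr=[9 _ _ _ _] head=1 tail=1 count=0
After op 3 (write(17)): arr=[9 17 _ _ _] head=1 tail=2 count=1
After op 4 (read()): arr=[9 17 _ _ _] head=2 tail=2 count=0
After op 5 (write(21)): arr=[9 17 21 _ _] head=2 tail=3 count=1
After op 6 (write(4)): arr=[9 17 21 4 _] head=2 tail=4 count=2
After op 7 (read()): arr=[9 17 21 4 _] head=3 tail=4 count=1
After op 8 (read()): arr=[9 17 21 4 _] head=4 tail=4 count=0
After op 9 (write(22)): arr=[9 17 21 4 22] head=4 tail=0 count=1
After op 10 (read()): arr=[9 17 21 4 22] head=0 tail=0 count=0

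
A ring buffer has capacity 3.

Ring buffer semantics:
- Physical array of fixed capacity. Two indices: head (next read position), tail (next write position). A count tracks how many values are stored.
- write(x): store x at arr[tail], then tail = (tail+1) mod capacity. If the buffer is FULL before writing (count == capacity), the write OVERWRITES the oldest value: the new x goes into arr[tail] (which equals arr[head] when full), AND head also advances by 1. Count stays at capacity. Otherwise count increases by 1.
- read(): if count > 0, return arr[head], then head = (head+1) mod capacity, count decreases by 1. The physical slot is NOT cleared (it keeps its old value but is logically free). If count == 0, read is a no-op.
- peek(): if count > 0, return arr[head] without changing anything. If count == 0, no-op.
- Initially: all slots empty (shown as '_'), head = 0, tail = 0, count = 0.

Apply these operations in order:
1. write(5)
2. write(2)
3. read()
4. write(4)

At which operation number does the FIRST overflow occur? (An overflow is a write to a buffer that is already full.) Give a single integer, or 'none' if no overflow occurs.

After op 1 (write(5)): arr=[5 _ _] head=0 tail=1 count=1
After op 2 (write(2)): arr=[5 2 _] head=0 tail=2 count=2
After op 3 (read()): arr=[5 2 _] head=1 tail=2 count=1
After op 4 (write(4)): arr=[5 2 4] head=1 tail=0 count=2

Answer: none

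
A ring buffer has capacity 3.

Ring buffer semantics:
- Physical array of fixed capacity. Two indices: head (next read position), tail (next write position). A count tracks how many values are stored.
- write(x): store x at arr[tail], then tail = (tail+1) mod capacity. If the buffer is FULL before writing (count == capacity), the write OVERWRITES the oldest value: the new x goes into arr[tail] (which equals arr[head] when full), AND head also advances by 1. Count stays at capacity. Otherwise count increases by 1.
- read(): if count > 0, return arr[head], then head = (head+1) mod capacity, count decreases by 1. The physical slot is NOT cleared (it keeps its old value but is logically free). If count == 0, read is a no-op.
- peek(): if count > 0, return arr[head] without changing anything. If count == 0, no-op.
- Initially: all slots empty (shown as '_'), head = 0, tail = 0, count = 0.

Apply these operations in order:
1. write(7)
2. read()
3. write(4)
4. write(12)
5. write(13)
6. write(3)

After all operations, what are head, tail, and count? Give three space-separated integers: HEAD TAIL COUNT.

After op 1 (write(7)): arr=[7 _ _] head=0 tail=1 count=1
After op 2 (read()): arr=[7 _ _] head=1 tail=1 count=0
After op 3 (write(4)): arr=[7 4 _] head=1 tail=2 count=1
After op 4 (write(12)): arr=[7 4 12] head=1 tail=0 count=2
After op 5 (write(13)): arr=[13 4 12] head=1 tail=1 count=3
After op 6 (write(3)): arr=[13 3 12] head=2 tail=2 count=3

Answer: 2 2 3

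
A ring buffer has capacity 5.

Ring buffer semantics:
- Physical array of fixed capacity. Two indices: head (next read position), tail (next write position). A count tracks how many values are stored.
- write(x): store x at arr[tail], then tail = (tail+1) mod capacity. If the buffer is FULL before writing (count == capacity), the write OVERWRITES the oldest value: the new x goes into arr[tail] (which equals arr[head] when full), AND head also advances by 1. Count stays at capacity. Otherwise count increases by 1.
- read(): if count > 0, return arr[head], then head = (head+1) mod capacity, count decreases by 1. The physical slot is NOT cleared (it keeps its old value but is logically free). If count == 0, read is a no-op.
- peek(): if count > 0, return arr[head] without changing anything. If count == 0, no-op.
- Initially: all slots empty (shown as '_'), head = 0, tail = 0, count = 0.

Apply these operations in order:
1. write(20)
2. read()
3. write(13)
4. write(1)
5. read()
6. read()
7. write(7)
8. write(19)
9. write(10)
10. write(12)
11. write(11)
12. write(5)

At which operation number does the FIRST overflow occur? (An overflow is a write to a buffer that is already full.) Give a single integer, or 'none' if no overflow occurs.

After op 1 (write(20)): arr=[20 _ _ _ _] head=0 tail=1 count=1
After op 2 (read()): arr=[20 _ _ _ _] head=1 tail=1 count=0
After op 3 (write(13)): arr=[20 13 _ _ _] head=1 tail=2 count=1
After op 4 (write(1)): arr=[20 13 1 _ _] head=1 tail=3 count=2
After op 5 (read()): arr=[20 13 1 _ _] head=2 tail=3 count=1
After op 6 (read()): arr=[20 13 1 _ _] head=3 tail=3 count=0
After op 7 (write(7)): arr=[20 13 1 7 _] head=3 tail=4 count=1
After op 8 (write(19)): arr=[20 13 1 7 19] head=3 tail=0 count=2
After op 9 (write(10)): arr=[10 13 1 7 19] head=3 tail=1 count=3
After op 10 (write(12)): arr=[10 12 1 7 19] head=3 tail=2 count=4
After op 11 (write(11)): arr=[10 12 11 7 19] head=3 tail=3 count=5
After op 12 (write(5)): arr=[10 12 11 5 19] head=4 tail=4 count=5

Answer: 12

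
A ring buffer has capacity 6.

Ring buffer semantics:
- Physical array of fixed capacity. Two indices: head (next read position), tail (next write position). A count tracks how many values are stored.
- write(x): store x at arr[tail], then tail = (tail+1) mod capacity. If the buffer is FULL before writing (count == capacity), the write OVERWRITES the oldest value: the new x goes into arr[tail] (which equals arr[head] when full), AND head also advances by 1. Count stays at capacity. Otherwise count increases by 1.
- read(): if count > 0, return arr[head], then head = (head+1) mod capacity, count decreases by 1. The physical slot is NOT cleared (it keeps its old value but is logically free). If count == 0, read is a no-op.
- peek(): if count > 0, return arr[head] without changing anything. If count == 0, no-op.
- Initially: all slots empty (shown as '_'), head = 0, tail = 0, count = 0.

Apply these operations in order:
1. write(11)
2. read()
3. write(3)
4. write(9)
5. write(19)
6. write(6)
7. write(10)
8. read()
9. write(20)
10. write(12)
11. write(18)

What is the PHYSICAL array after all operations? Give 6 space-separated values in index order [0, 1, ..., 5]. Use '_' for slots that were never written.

Answer: 20 12 18 19 6 10

Derivation:
After op 1 (write(11)): arr=[11 _ _ _ _ _] head=0 tail=1 count=1
After op 2 (read()): arr=[11 _ _ _ _ _] head=1 tail=1 count=0
After op 3 (write(3)): arr=[11 3 _ _ _ _] head=1 tail=2 count=1
After op 4 (write(9)): arr=[11 3 9 _ _ _] head=1 tail=3 count=2
After op 5 (write(19)): arr=[11 3 9 19 _ _] head=1 tail=4 count=3
After op 6 (write(6)): arr=[11 3 9 19 6 _] head=1 tail=5 count=4
After op 7 (write(10)): arr=[11 3 9 19 6 10] head=1 tail=0 count=5
After op 8 (read()): arr=[11 3 9 19 6 10] head=2 tail=0 count=4
After op 9 (write(20)): arr=[20 3 9 19 6 10] head=2 tail=1 count=5
After op 10 (write(12)): arr=[20 12 9 19 6 10] head=2 tail=2 count=6
After op 11 (write(18)): arr=[20 12 18 19 6 10] head=3 tail=3 count=6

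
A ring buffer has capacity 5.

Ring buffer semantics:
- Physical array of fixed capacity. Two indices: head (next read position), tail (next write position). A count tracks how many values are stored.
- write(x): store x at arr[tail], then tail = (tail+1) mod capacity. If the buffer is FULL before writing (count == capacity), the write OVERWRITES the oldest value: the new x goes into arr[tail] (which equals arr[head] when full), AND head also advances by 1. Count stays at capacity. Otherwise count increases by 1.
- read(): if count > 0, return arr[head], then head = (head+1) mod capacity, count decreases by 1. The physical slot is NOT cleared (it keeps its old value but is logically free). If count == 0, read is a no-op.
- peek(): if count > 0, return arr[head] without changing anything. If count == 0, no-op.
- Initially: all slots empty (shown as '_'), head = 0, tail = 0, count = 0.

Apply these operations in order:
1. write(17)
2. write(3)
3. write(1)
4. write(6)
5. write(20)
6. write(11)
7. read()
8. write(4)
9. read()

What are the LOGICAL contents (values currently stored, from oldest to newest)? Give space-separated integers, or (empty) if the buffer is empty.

Answer: 6 20 11 4

Derivation:
After op 1 (write(17)): arr=[17 _ _ _ _] head=0 tail=1 count=1
After op 2 (write(3)): arr=[17 3 _ _ _] head=0 tail=2 count=2
After op 3 (write(1)): arr=[17 3 1 _ _] head=0 tail=3 count=3
After op 4 (write(6)): arr=[17 3 1 6 _] head=0 tail=4 count=4
After op 5 (write(20)): arr=[17 3 1 6 20] head=0 tail=0 count=5
After op 6 (write(11)): arr=[11 3 1 6 20] head=1 tail=1 count=5
After op 7 (read()): arr=[11 3 1 6 20] head=2 tail=1 count=4
After op 8 (write(4)): arr=[11 4 1 6 20] head=2 tail=2 count=5
After op 9 (read()): arr=[11 4 1 6 20] head=3 tail=2 count=4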